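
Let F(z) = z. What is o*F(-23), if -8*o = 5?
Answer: 115/8 ≈ 14.375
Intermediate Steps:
o = -5/8 (o = -⅛*5 = -5/8 ≈ -0.62500)
o*F(-23) = -5/8*(-23) = 115/8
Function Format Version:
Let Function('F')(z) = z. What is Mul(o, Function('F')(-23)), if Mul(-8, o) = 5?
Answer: Rational(115, 8) ≈ 14.375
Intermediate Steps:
o = Rational(-5, 8) (o = Mul(Rational(-1, 8), 5) = Rational(-5, 8) ≈ -0.62500)
Mul(o, Function('F')(-23)) = Mul(Rational(-5, 8), -23) = Rational(115, 8)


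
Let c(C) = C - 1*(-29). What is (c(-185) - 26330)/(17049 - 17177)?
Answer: 13243/64 ≈ 206.92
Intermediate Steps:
c(C) = 29 + C (c(C) = C + 29 = 29 + C)
(c(-185) - 26330)/(17049 - 17177) = ((29 - 185) - 26330)/(17049 - 17177) = (-156 - 26330)/(-128) = -26486*(-1/128) = 13243/64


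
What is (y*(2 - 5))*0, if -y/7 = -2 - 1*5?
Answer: 0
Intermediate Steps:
y = 49 (y = -7*(-2 - 1*5) = -7*(-2 - 5) = -7*(-7) = 49)
(y*(2 - 5))*0 = (49*(2 - 5))*0 = (49*(-3))*0 = -147*0 = 0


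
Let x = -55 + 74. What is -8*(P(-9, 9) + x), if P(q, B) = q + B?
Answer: -152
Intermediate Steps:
x = 19
P(q, B) = B + q
-8*(P(-9, 9) + x) = -8*((9 - 9) + 19) = -8*(0 + 19) = -8*19 = -152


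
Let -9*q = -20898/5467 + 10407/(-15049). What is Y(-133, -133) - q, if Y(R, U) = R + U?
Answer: -65777556991/246818649 ≈ -266.50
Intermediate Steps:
q = 123796357/246818649 (q = -(-20898/5467 + 10407/(-15049))/9 = -(-20898*1/5467 + 10407*(-1/15049))/9 = -(-20898/5467 - 10407/15049)/9 = -1/9*(-371389071/82272883) = 123796357/246818649 ≈ 0.50157)
Y(-133, -133) - q = (-133 - 133) - 1*123796357/246818649 = -266 - 123796357/246818649 = -65777556991/246818649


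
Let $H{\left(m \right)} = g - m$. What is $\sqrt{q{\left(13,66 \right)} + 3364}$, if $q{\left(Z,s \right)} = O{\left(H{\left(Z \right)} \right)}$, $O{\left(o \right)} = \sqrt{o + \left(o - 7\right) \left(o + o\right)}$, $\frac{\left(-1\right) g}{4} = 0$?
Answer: $\sqrt{3364 + 13 \sqrt{3}} \approx 58.194$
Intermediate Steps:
$g = 0$ ($g = \left(-4\right) 0 = 0$)
$H{\left(m \right)} = - m$ ($H{\left(m \right)} = 0 - m = - m$)
$O{\left(o \right)} = \sqrt{o + 2 o \left(-7 + o\right)}$ ($O{\left(o \right)} = \sqrt{o + \left(-7 + o\right) 2 o} = \sqrt{o + 2 o \left(-7 + o\right)}$)
$q{\left(Z,s \right)} = \sqrt{- Z \left(-13 - 2 Z\right)}$ ($q{\left(Z,s \right)} = \sqrt{- Z \left(-13 + 2 \left(- Z\right)\right)} = \sqrt{- Z \left(-13 - 2 Z\right)}$)
$\sqrt{q{\left(13,66 \right)} + 3364} = \sqrt{\sqrt{13 \left(13 + 2 \cdot 13\right)} + 3364} = \sqrt{\sqrt{13 \left(13 + 26\right)} + 3364} = \sqrt{\sqrt{13 \cdot 39} + 3364} = \sqrt{\sqrt{507} + 3364} = \sqrt{13 \sqrt{3} + 3364} = \sqrt{3364 + 13 \sqrt{3}}$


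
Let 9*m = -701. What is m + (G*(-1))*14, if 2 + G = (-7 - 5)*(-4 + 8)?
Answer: 5599/9 ≈ 622.11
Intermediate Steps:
m = -701/9 (m = (⅑)*(-701) = -701/9 ≈ -77.889)
G = -50 (G = -2 + (-7 - 5)*(-4 + 8) = -2 - 12*4 = -2 - 48 = -50)
m + (G*(-1))*14 = -701/9 - 50*(-1)*14 = -701/9 + 50*14 = -701/9 + 700 = 5599/9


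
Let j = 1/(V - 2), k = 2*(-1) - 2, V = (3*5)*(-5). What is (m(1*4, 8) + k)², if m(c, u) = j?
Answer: 95481/5929 ≈ 16.104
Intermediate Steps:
V = -75 (V = 15*(-5) = -75)
k = -4 (k = -2 - 2 = -4)
j = -1/77 (j = 1/(-75 - 2) = 1/(-77) = -1/77 ≈ -0.012987)
m(c, u) = -1/77
(m(1*4, 8) + k)² = (-1/77 - 4)² = (-309/77)² = 95481/5929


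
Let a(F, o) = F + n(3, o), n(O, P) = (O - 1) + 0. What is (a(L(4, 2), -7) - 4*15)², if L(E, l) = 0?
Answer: 3364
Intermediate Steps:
n(O, P) = -1 + O (n(O, P) = (-1 + O) + 0 = -1 + O)
a(F, o) = 2 + F (a(F, o) = F + (-1 + 3) = F + 2 = 2 + F)
(a(L(4, 2), -7) - 4*15)² = ((2 + 0) - 4*15)² = (2 - 60)² = (-58)² = 3364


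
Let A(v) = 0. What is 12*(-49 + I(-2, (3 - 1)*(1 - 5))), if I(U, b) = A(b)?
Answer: -588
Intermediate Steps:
I(U, b) = 0
12*(-49 + I(-2, (3 - 1)*(1 - 5))) = 12*(-49 + 0) = 12*(-49) = -588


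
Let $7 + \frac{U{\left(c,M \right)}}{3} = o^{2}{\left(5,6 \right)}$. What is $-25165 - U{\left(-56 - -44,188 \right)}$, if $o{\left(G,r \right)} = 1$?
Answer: $-25147$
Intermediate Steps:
$U{\left(c,M \right)} = -18$ ($U{\left(c,M \right)} = -21 + 3 \cdot 1^{2} = -21 + 3 \cdot 1 = -21 + 3 = -18$)
$-25165 - U{\left(-56 - -44,188 \right)} = -25165 - -18 = -25165 + 18 = -25147$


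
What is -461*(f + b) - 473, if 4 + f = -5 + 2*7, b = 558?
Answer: -260016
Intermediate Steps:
f = 5 (f = -4 + (-5 + 2*7) = -4 + (-5 + 14) = -4 + 9 = 5)
-461*(f + b) - 473 = -461*(5 + 558) - 473 = -461*563 - 473 = -259543 - 473 = -260016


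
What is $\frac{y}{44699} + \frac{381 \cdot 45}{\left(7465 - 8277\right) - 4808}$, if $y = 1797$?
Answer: $- \frac{151253043}{50241676} \approx -3.0105$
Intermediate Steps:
$\frac{y}{44699} + \frac{381 \cdot 45}{\left(7465 - 8277\right) - 4808} = \frac{1797}{44699} + \frac{381 \cdot 45}{\left(7465 - 8277\right) - 4808} = 1797 \cdot \frac{1}{44699} + \frac{17145}{-812 - 4808} = \frac{1797}{44699} + \frac{17145}{-5620} = \frac{1797}{44699} + 17145 \left(- \frac{1}{5620}\right) = \frac{1797}{44699} - \frac{3429}{1124} = - \frac{151253043}{50241676}$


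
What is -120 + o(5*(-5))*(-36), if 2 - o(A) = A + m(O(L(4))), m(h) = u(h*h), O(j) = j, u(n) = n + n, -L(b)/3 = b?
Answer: 9276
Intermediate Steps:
L(b) = -3*b
u(n) = 2*n
m(h) = 2*h² (m(h) = 2*(h*h) = 2*h²)
o(A) = -286 - A (o(A) = 2 - (A + 2*(-3*4)²) = 2 - (A + 2*(-12)²) = 2 - (A + 2*144) = 2 - (A + 288) = 2 - (288 + A) = 2 + (-288 - A) = -286 - A)
-120 + o(5*(-5))*(-36) = -120 + (-286 - 5*(-5))*(-36) = -120 + (-286 - 1*(-25))*(-36) = -120 + (-286 + 25)*(-36) = -120 - 261*(-36) = -120 + 9396 = 9276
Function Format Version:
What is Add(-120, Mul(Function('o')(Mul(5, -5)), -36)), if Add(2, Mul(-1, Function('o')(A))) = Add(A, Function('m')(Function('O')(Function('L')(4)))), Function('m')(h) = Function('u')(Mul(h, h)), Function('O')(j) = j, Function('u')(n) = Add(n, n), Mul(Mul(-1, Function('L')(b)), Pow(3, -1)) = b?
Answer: 9276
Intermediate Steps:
Function('L')(b) = Mul(-3, b)
Function('u')(n) = Mul(2, n)
Function('m')(h) = Mul(2, Pow(h, 2)) (Function('m')(h) = Mul(2, Mul(h, h)) = Mul(2, Pow(h, 2)))
Function('o')(A) = Add(-286, Mul(-1, A)) (Function('o')(A) = Add(2, Mul(-1, Add(A, Mul(2, Pow(Mul(-3, 4), 2))))) = Add(2, Mul(-1, Add(A, Mul(2, Pow(-12, 2))))) = Add(2, Mul(-1, Add(A, Mul(2, 144)))) = Add(2, Mul(-1, Add(A, 288))) = Add(2, Mul(-1, Add(288, A))) = Add(2, Add(-288, Mul(-1, A))) = Add(-286, Mul(-1, A)))
Add(-120, Mul(Function('o')(Mul(5, -5)), -36)) = Add(-120, Mul(Add(-286, Mul(-1, Mul(5, -5))), -36)) = Add(-120, Mul(Add(-286, Mul(-1, -25)), -36)) = Add(-120, Mul(Add(-286, 25), -36)) = Add(-120, Mul(-261, -36)) = Add(-120, 9396) = 9276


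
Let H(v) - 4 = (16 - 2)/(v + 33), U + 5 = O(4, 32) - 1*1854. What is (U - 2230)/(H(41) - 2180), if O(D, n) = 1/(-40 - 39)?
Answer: 11952184/6359895 ≈ 1.8793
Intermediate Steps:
O(D, n) = -1/79 (O(D, n) = 1/(-79) = -1/79)
U = -146862/79 (U = -5 + (-1/79 - 1*1854) = -5 + (-1/79 - 1854) = -5 - 146467/79 = -146862/79 ≈ -1859.0)
H(v) = 4 + 14/(33 + v) (H(v) = 4 + (16 - 2)/(v + 33) = 4 + 14/(33 + v))
(U - 2230)/(H(41) - 2180) = (-146862/79 - 2230)/(2*(73 + 2*41)/(33 + 41) - 2180) = -323032/(79*(2*(73 + 82)/74 - 2180)) = -323032/(79*(2*(1/74)*155 - 2180)) = -323032/(79*(155/37 - 2180)) = -323032/(79*(-80505/37)) = -323032/79*(-37/80505) = 11952184/6359895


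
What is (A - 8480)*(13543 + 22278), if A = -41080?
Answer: -1775288760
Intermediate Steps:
(A - 8480)*(13543 + 22278) = (-41080 - 8480)*(13543 + 22278) = -49560*35821 = -1775288760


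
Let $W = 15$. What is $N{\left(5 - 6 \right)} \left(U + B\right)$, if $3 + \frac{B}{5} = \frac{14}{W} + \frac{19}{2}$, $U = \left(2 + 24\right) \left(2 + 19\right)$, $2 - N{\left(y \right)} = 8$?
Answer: $-3499$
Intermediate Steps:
$N{\left(y \right)} = -6$ ($N{\left(y \right)} = 2 - 8 = -6$)
$U = 546$ ($U = 26 \cdot 21 = 546$)
$B = \frac{223}{6}$ ($B = -15 + 5 \left(\frac{14}{15} + \frac{19}{2}\right) = -15 + 5 \cdot \frac{313}{30} = -15 + \frac{313}{6} = \frac{223}{6} \approx 37.167$)
$N{\left(5 - 6 \right)} \left(U + B\right) = - 6 \left(546 + \frac{223}{6}\right) = \left(-6\right) \frac{3499}{6} = -3499$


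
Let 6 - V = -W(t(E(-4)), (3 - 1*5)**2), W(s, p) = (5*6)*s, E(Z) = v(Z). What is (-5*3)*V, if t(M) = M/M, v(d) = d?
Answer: -540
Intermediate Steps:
E(Z) = Z
t(M) = 1
W(s, p) = 30*s
V = 36 (V = 6 - (-1)*30*1 = 6 - (-1)*30 = 6 - 1*(-30) = 6 + 30 = 36)
(-5*3)*V = -5*3*36 = -15*36 = -540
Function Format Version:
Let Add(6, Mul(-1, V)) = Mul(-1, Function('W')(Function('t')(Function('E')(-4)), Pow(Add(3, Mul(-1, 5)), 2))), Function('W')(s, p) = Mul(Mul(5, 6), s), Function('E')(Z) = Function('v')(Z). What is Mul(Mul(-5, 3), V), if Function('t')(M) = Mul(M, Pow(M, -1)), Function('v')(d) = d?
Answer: -540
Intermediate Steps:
Function('E')(Z) = Z
Function('t')(M) = 1
Function('W')(s, p) = Mul(30, s)
V = 36 (V = Add(6, Mul(-1, Mul(-1, Mul(30, 1)))) = Add(6, Mul(-1, Mul(-1, 30))) = Add(6, Mul(-1, -30)) = Add(6, 30) = 36)
Mul(Mul(-5, 3), V) = Mul(Mul(-5, 3), 36) = Mul(-15, 36) = -540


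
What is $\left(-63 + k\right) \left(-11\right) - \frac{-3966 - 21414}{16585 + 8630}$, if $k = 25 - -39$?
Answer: $- \frac{16799}{1681} \approx -9.9935$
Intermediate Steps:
$k = 64$ ($k = 25 + 39 = 64$)
$\left(-63 + k\right) \left(-11\right) - \frac{-3966 - 21414}{16585 + 8630} = \left(-63 + 64\right) \left(-11\right) - \frac{-3966 - 21414}{16585 + 8630} = 1 \left(-11\right) - - \frac{25380}{25215} = -11 - \left(-25380\right) \frac{1}{25215} = -11 - - \frac{1692}{1681} = -11 + \frac{1692}{1681} = - \frac{16799}{1681}$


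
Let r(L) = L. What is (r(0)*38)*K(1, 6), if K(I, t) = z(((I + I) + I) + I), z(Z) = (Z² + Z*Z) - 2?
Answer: 0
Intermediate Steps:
z(Z) = -2 + 2*Z² (z(Z) = (Z² + Z²) - 2 = 2*Z² - 2 = -2 + 2*Z²)
K(I, t) = -2 + 32*I² (K(I, t) = -2 + 2*(((I + I) + I) + I)² = -2 + 2*((2*I + I) + I)² = -2 + 2*(3*I + I)² = -2 + 2*(4*I)² = -2 + 2*(16*I²) = -2 + 32*I²)
(r(0)*38)*K(1, 6) = (0*38)*(-2 + 32*1²) = 0*(-2 + 32*1) = 0*(-2 + 32) = 0*30 = 0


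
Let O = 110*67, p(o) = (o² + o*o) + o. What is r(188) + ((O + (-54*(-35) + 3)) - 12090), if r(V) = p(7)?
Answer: -2722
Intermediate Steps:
p(o) = o + 2*o² (p(o) = (o² + o²) + o = 2*o² + o = o + 2*o²)
r(V) = 105 (r(V) = 7*(1 + 2*7) = 7*(1 + 14) = 7*15 = 105)
O = 7370
r(188) + ((O + (-54*(-35) + 3)) - 12090) = 105 + ((7370 + (-54*(-35) + 3)) - 12090) = 105 + ((7370 + (1890 + 3)) - 12090) = 105 + ((7370 + 1893) - 12090) = 105 + (9263 - 12090) = 105 - 2827 = -2722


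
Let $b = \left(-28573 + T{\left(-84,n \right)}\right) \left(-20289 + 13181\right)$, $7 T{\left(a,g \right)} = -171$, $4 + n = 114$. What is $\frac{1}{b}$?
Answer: $\frac{7}{1422893656} \approx 4.9195 \cdot 10^{-9}$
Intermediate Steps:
$n = 110$ ($n = -4 + 114 = 110$)
$T{\left(a,g \right)} = - \frac{171}{7}$ ($T{\left(a,g \right)} = \frac{1}{7} \left(-171\right) = - \frac{171}{7}$)
$b = \frac{1422893656}{7}$ ($b = \left(-28573 - \frac{171}{7}\right) \left(-20289 + 13181\right) = \left(- \frac{200182}{7}\right) \left(-7108\right) = \frac{1422893656}{7} \approx 2.0327 \cdot 10^{8}$)
$\frac{1}{b} = \frac{1}{\frac{1422893656}{7}} = \frac{7}{1422893656}$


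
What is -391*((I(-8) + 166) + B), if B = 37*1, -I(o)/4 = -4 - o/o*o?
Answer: -73117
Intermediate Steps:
I(o) = 16 + 4*o (I(o) = -4*(-4 - o/o*o) = -4*(-4 - o) = 16 + 4*o)
B = 37
-391*((I(-8) + 166) + B) = -391*(((16 + 4*(-8)) + 166) + 37) = -391*(((16 - 32) + 166) + 37) = -391*((-16 + 166) + 37) = -391*(150 + 37) = -391*187 = -73117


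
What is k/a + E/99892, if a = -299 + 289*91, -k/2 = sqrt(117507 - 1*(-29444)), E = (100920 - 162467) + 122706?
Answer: 61159/99892 - 7*sqrt(2999)/13000 ≈ 0.58276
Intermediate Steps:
E = 61159 (E = -61547 + 122706 = 61159)
k = -14*sqrt(2999) (k = -2*sqrt(117507 - 1*(-29444)) = -2*sqrt(117507 + 29444) = -14*sqrt(2999) ≈ -766.68)
a = 26000 (a = -299 + 26299 = 26000)
k/a + E/99892 = -14*sqrt(2999)/26000 + 61159/99892 = -14*sqrt(2999)*(1/26000) + 61159*(1/99892) = -7*sqrt(2999)/13000 + 61159/99892 = 61159/99892 - 7*sqrt(2999)/13000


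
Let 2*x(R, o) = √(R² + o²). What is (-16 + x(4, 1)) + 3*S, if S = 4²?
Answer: 32 + √17/2 ≈ 34.062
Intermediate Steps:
x(R, o) = √(R² + o²)/2
S = 16
(-16 + x(4, 1)) + 3*S = (-16 + √(4² + 1²)/2) + 3*16 = (-16 + √(16 + 1)/2) + 48 = (-16 + √17/2) + 48 = 32 + √17/2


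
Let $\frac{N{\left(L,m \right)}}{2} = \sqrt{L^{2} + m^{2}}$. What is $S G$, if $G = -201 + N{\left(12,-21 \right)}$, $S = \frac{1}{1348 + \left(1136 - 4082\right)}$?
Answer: $\frac{201}{1598} - \frac{3 \sqrt{65}}{799} \approx 0.095511$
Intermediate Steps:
$N{\left(L,m \right)} = 2 \sqrt{L^{2} + m^{2}}$
$S = - \frac{1}{1598}$ ($S = \frac{1}{1348 - 2946} = \frac{1}{-1598} = - \frac{1}{1598} \approx -0.00062578$)
$G = -201 + 6 \sqrt{65}$ ($G = -201 + 2 \sqrt{12^{2} + \left(-21\right)^{2}} = -201 + 2 \sqrt{144 + 441} = -201 + 2 \sqrt{585} = -201 + 2 \cdot 3 \sqrt{65} = -201 + 6 \sqrt{65} \approx -152.63$)
$S G = - \frac{-201 + 6 \sqrt{65}}{1598} = \frac{201}{1598} - \frac{3 \sqrt{65}}{799}$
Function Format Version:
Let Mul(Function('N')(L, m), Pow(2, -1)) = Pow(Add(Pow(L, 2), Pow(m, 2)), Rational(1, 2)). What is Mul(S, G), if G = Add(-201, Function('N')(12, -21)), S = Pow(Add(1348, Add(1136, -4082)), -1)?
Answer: Add(Rational(201, 1598), Mul(Rational(-3, 799), Pow(65, Rational(1, 2)))) ≈ 0.095511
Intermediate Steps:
Function('N')(L, m) = Mul(2, Pow(Add(Pow(L, 2), Pow(m, 2)), Rational(1, 2)))
S = Rational(-1, 1598) (S = Pow(Add(1348, -2946), -1) = Pow(-1598, -1) = Rational(-1, 1598) ≈ -0.00062578)
G = Add(-201, Mul(6, Pow(65, Rational(1, 2)))) (G = Add(-201, Mul(2, Pow(Add(Pow(12, 2), Pow(-21, 2)), Rational(1, 2)))) = Add(-201, Mul(2, Pow(Add(144, 441), Rational(1, 2)))) = Add(-201, Mul(2, Pow(585, Rational(1, 2)))) = Add(-201, Mul(2, Mul(3, Pow(65, Rational(1, 2))))) = Add(-201, Mul(6, Pow(65, Rational(1, 2)))) ≈ -152.63)
Mul(S, G) = Mul(Rational(-1, 1598), Add(-201, Mul(6, Pow(65, Rational(1, 2))))) = Add(Rational(201, 1598), Mul(Rational(-3, 799), Pow(65, Rational(1, 2))))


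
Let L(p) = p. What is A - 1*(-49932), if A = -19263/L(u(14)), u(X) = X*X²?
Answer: 136994145/2744 ≈ 49925.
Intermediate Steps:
u(X) = X³
A = -19263/2744 (A = -19263/(14³) = -19263/2744 ≈ -7.0200)
A - 1*(-49932) = -19263/2744 - 1*(-49932) = -19263/2744 + 49932 = 136994145/2744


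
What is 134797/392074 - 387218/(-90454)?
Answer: 6308116845/1364025446 ≈ 4.6246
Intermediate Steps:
134797/392074 - 387218/(-90454) = 134797*(1/392074) - 387218*(-1/90454) = 134797/392074 + 14893/3479 = 6308116845/1364025446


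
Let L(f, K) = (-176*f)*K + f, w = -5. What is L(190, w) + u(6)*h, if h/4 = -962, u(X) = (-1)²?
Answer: 163542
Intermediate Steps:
u(X) = 1
h = -3848 (h = 4*(-962) = -3848)
L(f, K) = f - 176*K*f (L(f, K) = -176*K*f + f = f - 176*K*f)
L(190, w) + u(6)*h = 190*(1 - 176*(-5)) + 1*(-3848) = 190*(1 + 880) - 3848 = 190*881 - 3848 = 167390 - 3848 = 163542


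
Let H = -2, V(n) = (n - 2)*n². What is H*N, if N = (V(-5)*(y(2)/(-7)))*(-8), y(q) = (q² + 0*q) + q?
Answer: 2400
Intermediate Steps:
y(q) = q + q² (y(q) = (q² + 0) + q = q² + q = q + q²)
V(n) = n²*(-2 + n) (V(n) = (-2 + n)*n² = n²*(-2 + n))
N = -1200 (N = (((-5)²*(-2 - 5))*((2*(1 + 2))/(-7)))*(-8) = ((25*(-7))*((2*3)*(-⅐)))*(-8) = -1050*(-1)/7*(-8) = -175*(-6/7)*(-8) = 150*(-8) = -1200)
H*N = -2*(-1200) = 2400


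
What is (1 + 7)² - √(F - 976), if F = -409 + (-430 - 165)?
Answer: 64 - 6*I*√55 ≈ 64.0 - 44.497*I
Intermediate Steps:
F = -1004 (F = -409 - 595 = -1004)
(1 + 7)² - √(F - 976) = (1 + 7)² - √(-1004 - 976) = 8² - √(-1980) = 64 - 6*I*√55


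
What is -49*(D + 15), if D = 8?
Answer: -1127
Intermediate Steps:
-49*(D + 15) = -49*(8 + 15) = -49*23 = -1127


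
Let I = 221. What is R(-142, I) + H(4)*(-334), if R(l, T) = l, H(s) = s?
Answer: -1478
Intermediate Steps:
R(-142, I) + H(4)*(-334) = -142 + 4*(-334) = -142 - 1336 = -1478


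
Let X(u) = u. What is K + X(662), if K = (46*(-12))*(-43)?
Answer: 24398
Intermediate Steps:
K = 23736 (K = -552*(-43) = 23736)
K + X(662) = 23736 + 662 = 24398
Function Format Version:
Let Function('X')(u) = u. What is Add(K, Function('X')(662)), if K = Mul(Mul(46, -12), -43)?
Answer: 24398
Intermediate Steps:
K = 23736 (K = Mul(-552, -43) = 23736)
Add(K, Function('X')(662)) = Add(23736, 662) = 24398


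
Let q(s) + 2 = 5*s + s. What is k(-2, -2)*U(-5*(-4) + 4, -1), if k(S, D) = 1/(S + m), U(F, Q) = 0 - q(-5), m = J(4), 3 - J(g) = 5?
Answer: -8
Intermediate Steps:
J(g) = -2 (J(g) = 3 - 1*5 = 3 - 5 = -2)
q(s) = -2 + 6*s (q(s) = -2 + (5*s + s) = -2 + 6*s)
m = -2
U(F, Q) = 32 (U(F, Q) = 0 - (-2 + 6*(-5)) = 0 - (-2 - 30) = 0 - 1*(-32) = 0 + 32 = 32)
k(S, D) = 1/(-2 + S) (k(S, D) = 1/(S - 2) = 1/(-2 + S))
k(-2, -2)*U(-5*(-4) + 4, -1) = 32/(-2 - 2) = 32/(-4) = -1/4*32 = -8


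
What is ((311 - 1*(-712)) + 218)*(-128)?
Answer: -158848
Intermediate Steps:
((311 - 1*(-712)) + 218)*(-128) = ((311 + 712) + 218)*(-128) = (1023 + 218)*(-128) = 1241*(-128) = -158848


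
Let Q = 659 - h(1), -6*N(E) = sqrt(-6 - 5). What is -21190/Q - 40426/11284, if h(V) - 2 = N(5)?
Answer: (-20213*sqrt(11) + 797003526*I)/(5642*(sqrt(11) - 3942*I)) ≈ -35.835 + 0.027136*I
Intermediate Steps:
N(E) = -I*sqrt(11)/6 (N(E) = -sqrt(-6 - 5)/6 = -I*sqrt(11)/6)
h(V) = 2 - I*sqrt(11)/6
Q = 657 + I*sqrt(11)/6 (Q = 659 - (2 - I*sqrt(11)/6) = 659 + (-2 + I*sqrt(11)/6) = 657 + I*sqrt(11)/6 ≈ 657.0 + 0.55277*I)
-21190/Q - 40426/11284 = -21190/(657 + I*sqrt(11)/6) - 40426/11284 = -21190/(657 + I*sqrt(11)/6) - 40426*1/11284 = -21190/(657 + I*sqrt(11)/6) - 20213/5642 = -20213/5642 - 21190/(657 + I*sqrt(11)/6)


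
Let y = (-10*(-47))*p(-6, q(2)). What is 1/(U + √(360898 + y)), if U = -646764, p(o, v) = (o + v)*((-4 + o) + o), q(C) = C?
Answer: -107794/69717213453 - √43442/139434426906 ≈ -1.5477e-6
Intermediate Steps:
p(o, v) = (-4 + 2*o)*(o + v) (p(o, v) = (o + v)*(-4 + 2*o) = (-4 + 2*o)*(o + v))
y = 30080 (y = (-10*(-47))*(-4*(-6) - 4*2 + 2*(-6)² + 2*(-6)*2) = 470*(24 - 8 + 2*36 - 24) = 470*(24 - 8 + 72 - 24) = 470*64 = 30080)
1/(U + √(360898 + y)) = 1/(-646764 + √(360898 + 30080)) = 1/(-646764 + √390978) = 1/(-646764 + 3*√43442)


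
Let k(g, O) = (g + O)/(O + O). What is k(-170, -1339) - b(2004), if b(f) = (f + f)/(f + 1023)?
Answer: -2055227/2702102 ≈ -0.76060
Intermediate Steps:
k(g, O) = (O + g)/(2*O) (k(g, O) = (O + g)/((2*O)) = (O + g)*(1/(2*O)) = (O + g)/(2*O))
b(f) = 2*f/(1023 + f) (b(f) = (2*f)/(1023 + f) = 2*f/(1023 + f))
k(-170, -1339) - b(2004) = (½)*(-1339 - 170)/(-1339) - 2*2004/(1023 + 2004) = (½)*(-1/1339)*(-1509) - 2*2004/3027 = 1509/2678 - 2*2004/3027 = 1509/2678 - 1*1336/1009 = 1509/2678 - 1336/1009 = -2055227/2702102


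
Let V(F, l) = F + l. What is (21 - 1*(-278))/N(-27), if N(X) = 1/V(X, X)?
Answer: -16146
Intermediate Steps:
N(X) = 1/(2*X) (N(X) = 1/(X + X) = 1/(2*X))
(21 - 1*(-278))/N(-27) = (21 - 1*(-278))/(((½)/(-27))) = (21 + 278)/(((½)*(-1/27))) = 299/(-1/54) = 299*(-54) = -16146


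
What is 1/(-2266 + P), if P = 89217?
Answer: 1/86951 ≈ 1.1501e-5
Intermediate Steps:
1/(-2266 + P) = 1/(-2266 + 89217) = 1/86951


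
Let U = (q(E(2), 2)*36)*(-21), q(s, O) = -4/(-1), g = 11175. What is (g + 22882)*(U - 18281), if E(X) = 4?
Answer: -725584385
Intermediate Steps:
q(s, O) = 4 (q(s, O) = -4*(-1) = 4)
U = -3024 (U = (4*36)*(-21) = 144*(-21) = -3024)
(g + 22882)*(U - 18281) = (11175 + 22882)*(-3024 - 18281) = 34057*(-21305) = -725584385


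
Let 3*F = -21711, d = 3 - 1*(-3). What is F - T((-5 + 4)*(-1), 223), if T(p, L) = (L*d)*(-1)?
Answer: -5899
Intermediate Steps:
d = 6 (d = 3 + 3 = 6)
F = -7237 (F = (⅓)*(-21711) = -7237)
T(p, L) = -6*L (T(p, L) = (L*6)*(-1) = (6*L)*(-1) = -6*L)
F - T((-5 + 4)*(-1), 223) = -7237 - (-6)*223 = -7237 - 1*(-1338) = -7237 + 1338 = -5899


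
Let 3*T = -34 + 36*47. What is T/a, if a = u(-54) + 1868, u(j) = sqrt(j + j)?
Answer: 774286/2617149 - 829*I*sqrt(3)/872383 ≈ 0.29585 - 0.0016459*I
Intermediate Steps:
T = 1658/3 (T = (-34 + 36*47)/3 = (-34 + 1692)/3 = (1/3)*1658 = 1658/3 ≈ 552.67)
u(j) = sqrt(2)*sqrt(j) (u(j) = sqrt(2*j) = sqrt(2)*sqrt(j))
a = 1868 + 6*I*sqrt(3) (a = sqrt(2)*sqrt(-54) + 1868 = sqrt(2)*(3*I*sqrt(6)) + 1868 = 6*I*sqrt(3) + 1868 = 1868 + 6*I*sqrt(3) ≈ 1868.0 + 10.392*I)
T/a = 1658/(3*(1868 + 6*I*sqrt(3)))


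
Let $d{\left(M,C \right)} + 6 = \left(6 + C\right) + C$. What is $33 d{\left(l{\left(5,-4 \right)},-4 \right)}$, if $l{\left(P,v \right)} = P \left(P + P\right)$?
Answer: $-264$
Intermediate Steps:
$l{\left(P,v \right)} = 2 P^{2}$ ($l{\left(P,v \right)} = P 2 P = 2 P^{2}$)
$d{\left(M,C \right)} = 2 C$ ($d{\left(M,C \right)} = -6 + \left(\left(6 + C\right) + C\right) = -6 + \left(6 + 2 C\right) = 2 C$)
$33 d{\left(l{\left(5,-4 \right)},-4 \right)} = 33 \cdot 2 \left(-4\right) = 33 \left(-8\right) = -264$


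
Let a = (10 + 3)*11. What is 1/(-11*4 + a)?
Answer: 1/99 ≈ 0.010101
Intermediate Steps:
a = 143 (a = 13*11 = 143)
1/(-11*4 + a) = 1/(-11*4 + 143) = 1/(-44 + 143) = 1/99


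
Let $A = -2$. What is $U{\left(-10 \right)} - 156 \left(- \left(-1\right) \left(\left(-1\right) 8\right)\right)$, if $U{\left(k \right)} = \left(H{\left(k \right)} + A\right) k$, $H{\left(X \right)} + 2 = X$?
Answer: $1388$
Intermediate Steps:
$H{\left(X \right)} = -2 + X$
$U{\left(k \right)} = k \left(-4 + k\right)$ ($U{\left(k \right)} = \left(\left(-2 + k\right) - 2\right) k = \left(-4 + k\right) k = k \left(-4 + k\right)$)
$U{\left(-10 \right)} - 156 \left(- \left(-1\right) \left(\left(-1\right) 8\right)\right) = - 10 \left(-4 - 10\right) - 156 \left(- \left(-1\right) \left(\left(-1\right) 8\right)\right) = \left(-10\right) \left(-14\right) - 156 \left(- \left(-1\right) \left(-8\right)\right) = 140 - 156 \left(\left(-1\right) 8\right) = 140 - -1248 = 140 + 1248 = 1388$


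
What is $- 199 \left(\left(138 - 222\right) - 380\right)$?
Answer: $92336$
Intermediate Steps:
$- 199 \left(\left(138 - 222\right) - 380\right) = - 199 \left(-84 - 380\right) = \left(-199\right) \left(-464\right) = 92336$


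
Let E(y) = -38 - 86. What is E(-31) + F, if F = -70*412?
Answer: -28964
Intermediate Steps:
E(y) = -124
F = -28840
E(-31) + F = -124 - 28840 = -28964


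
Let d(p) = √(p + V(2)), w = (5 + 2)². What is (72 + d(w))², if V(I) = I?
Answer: (72 + √51)² ≈ 6263.4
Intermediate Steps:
w = 49 (w = 7² = 49)
d(p) = √(2 + p) (d(p) = √(p + 2) = √(2 + p))
(72 + d(w))² = (72 + √(2 + 49))² = (72 + √51)²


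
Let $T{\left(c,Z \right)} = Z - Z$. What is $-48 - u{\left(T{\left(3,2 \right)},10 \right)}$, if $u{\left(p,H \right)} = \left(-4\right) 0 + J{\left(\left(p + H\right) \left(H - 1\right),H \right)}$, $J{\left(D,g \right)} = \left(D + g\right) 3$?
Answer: $-348$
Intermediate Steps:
$T{\left(c,Z \right)} = 0$
$J{\left(D,g \right)} = 3 D + 3 g$
$u{\left(p,H \right)} = 3 H + 3 \left(-1 + H\right) \left(H + p\right)$ ($u{\left(p,H \right)} = \left(-4\right) 0 + \left(3 \left(p + H\right) \left(H - 1\right) + 3 H\right) = 0 + \left(3 \left(H + p\right) \left(-1 + H\right) + 3 H\right) = 0 + \left(3 \left(-1 + H\right) \left(H + p\right) + 3 H\right) = 0 + \left(3 H + 3 \left(-1 + H\right) \left(H + p\right)\right) = 3 H + 3 \left(-1 + H\right) \left(H + p\right)$)
$-48 - u{\left(T{\left(3,2 \right)},10 \right)} = -48 - \left(\left(-3\right) 0 + 3 \cdot 10^{2} + 3 \cdot 10 \cdot 0\right) = -48 - \left(0 + 3 \cdot 100 + 0\right) = -48 - \left(0 + 300 + 0\right) = -48 - 300 = -348$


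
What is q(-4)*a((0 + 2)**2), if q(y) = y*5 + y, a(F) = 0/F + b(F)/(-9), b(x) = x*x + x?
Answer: 160/3 ≈ 53.333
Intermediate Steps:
b(x) = x + x**2 (b(x) = x**2 + x = x + x**2)
a(F) = -F*(1 + F)/9 (a(F) = 0/F + (F*(1 + F))/(-9) = 0 + (F*(1 + F))*(-1/9) = 0 - F*(1 + F)/9 = -F*(1 + F)/9)
q(y) = 6*y (q(y) = 5*y + y = 6*y)
q(-4)*a((0 + 2)**2) = (6*(-4))*(-(0 + 2)**2*(1 + (0 + 2)**2)/9) = -(-8)*2**2*(1 + 2**2)/3 = -(-8)*4*(1 + 4)/3 = -(-8)*4*5/3 = -24*(-20/9) = 160/3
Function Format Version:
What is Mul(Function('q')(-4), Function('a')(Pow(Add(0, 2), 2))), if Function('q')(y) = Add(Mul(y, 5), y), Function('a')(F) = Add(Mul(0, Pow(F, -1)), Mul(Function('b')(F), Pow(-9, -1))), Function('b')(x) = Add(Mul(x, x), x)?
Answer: Rational(160, 3) ≈ 53.333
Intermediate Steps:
Function('b')(x) = Add(x, Pow(x, 2)) (Function('b')(x) = Add(Pow(x, 2), x) = Add(x, Pow(x, 2)))
Function('a')(F) = Mul(Rational(-1, 9), F, Add(1, F)) (Function('a')(F) = Add(Mul(0, Pow(F, -1)), Mul(Mul(F, Add(1, F)), Pow(-9, -1))) = Add(0, Mul(Mul(F, Add(1, F)), Rational(-1, 9))) = Add(0, Mul(Rational(-1, 9), F, Add(1, F))) = Mul(Rational(-1, 9), F, Add(1, F)))
Function('q')(y) = Mul(6, y) (Function('q')(y) = Add(Mul(5, y), y) = Mul(6, y))
Mul(Function('q')(-4), Function('a')(Pow(Add(0, 2), 2))) = Mul(Mul(6, -4), Mul(Rational(-1, 9), Pow(Add(0, 2), 2), Add(1, Pow(Add(0, 2), 2)))) = Mul(-24, Mul(Rational(-1, 9), Pow(2, 2), Add(1, Pow(2, 2)))) = Mul(-24, Mul(Rational(-1, 9), 4, Add(1, 4))) = Mul(-24, Mul(Rational(-1, 9), 4, 5)) = Mul(-24, Rational(-20, 9)) = Rational(160, 3)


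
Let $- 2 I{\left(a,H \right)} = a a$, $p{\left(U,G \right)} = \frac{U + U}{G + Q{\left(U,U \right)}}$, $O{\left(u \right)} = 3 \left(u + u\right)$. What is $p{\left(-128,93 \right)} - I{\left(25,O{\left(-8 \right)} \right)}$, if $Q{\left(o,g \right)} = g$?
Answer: $\frac{22387}{70} \approx 319.81$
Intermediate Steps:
$O{\left(u \right)} = 6 u$ ($O{\left(u \right)} = 3 \cdot 2 u = 6 u$)
$p{\left(U,G \right)} = \frac{2 U}{G + U}$ ($p{\left(U,G \right)} = \frac{U + U}{G + U} = \frac{2 U}{G + U}$)
$I{\left(a,H \right)} = - \frac{a^{2}}{2}$ ($I{\left(a,H \right)} = - \frac{a a}{2} = - \frac{a^{2}}{2}$)
$p{\left(-128,93 \right)} - I{\left(25,O{\left(-8 \right)} \right)} = 2 \left(-128\right) \frac{1}{93 - 128} - - \frac{25^{2}}{2} = 2 \left(-128\right) \frac{1}{-35} - \left(- \frac{1}{2}\right) 625 = 2 \left(-128\right) \left(- \frac{1}{35}\right) - - \frac{625}{2} = \frac{256}{35} + \frac{625}{2} = \frac{22387}{70}$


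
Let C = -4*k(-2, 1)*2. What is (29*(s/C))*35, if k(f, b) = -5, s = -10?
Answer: -1015/4 ≈ -253.75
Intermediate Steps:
C = 40 (C = -4*(-5)*2 = 20*2 = 40)
(29*(s/C))*35 = (29*(-10/40))*35 = (29*(-10*1/40))*35 = (29*(-¼))*35 = -29/4*35 = -1015/4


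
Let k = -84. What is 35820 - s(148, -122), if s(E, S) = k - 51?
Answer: 35955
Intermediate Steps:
s(E, S) = -135 (s(E, S) = -84 - 51 = -135)
35820 - s(148, -122) = 35820 - 1*(-135) = 35820 + 135 = 35955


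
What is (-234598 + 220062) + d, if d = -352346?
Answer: -366882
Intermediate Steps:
(-234598 + 220062) + d = (-234598 + 220062) - 352346 = -14536 - 352346 = -366882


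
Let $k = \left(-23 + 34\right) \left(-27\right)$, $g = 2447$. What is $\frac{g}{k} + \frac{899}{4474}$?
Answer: $- \frac{10680875}{1328778} \approx -8.0381$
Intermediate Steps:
$k = -297$ ($k = 11 \left(-27\right) = -297$)
$\frac{g}{k} + \frac{899}{4474} = \frac{2447}{-297} + \frac{899}{4474} = 2447 \left(- \frac{1}{297}\right) + 899 \cdot \frac{1}{4474} = - \frac{2447}{297} + \frac{899}{4474} = - \frac{10680875}{1328778}$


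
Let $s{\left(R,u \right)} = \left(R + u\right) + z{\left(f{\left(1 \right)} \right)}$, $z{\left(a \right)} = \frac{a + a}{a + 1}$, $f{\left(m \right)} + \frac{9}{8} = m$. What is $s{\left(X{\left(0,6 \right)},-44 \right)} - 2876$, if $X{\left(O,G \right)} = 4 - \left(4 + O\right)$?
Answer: $- \frac{20442}{7} \approx -2920.3$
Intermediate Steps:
$f{\left(m \right)} = - \frac{9}{8} + m$
$X{\left(O,G \right)} = - O$
$z{\left(a \right)} = \frac{2 a}{1 + a}$
$s{\left(R,u \right)} = - \frac{2}{7} + R + u$ ($s{\left(R,u \right)} = \left(R + u\right) + \frac{2 \left(- \frac{9}{8} + 1\right)}{1 + \left(- \frac{9}{8} + 1\right)} = \left(R + u\right) + 2 \left(- \frac{1}{8}\right) \frac{1}{1 - \frac{1}{8}} = \left(R + u\right) + 2 \left(- \frac{1}{8}\right) \frac{1}{\frac{7}{8}} = \left(R + u\right) + 2 \left(- \frac{1}{8}\right) \frac{8}{7} = \left(R + u\right) - \frac{2}{7} = - \frac{2}{7} + R + u$)
$s{\left(X{\left(0,6 \right)},-44 \right)} - 2876 = \left(- \frac{2}{7} - 0 - 44\right) - 2876 = \left(- \frac{2}{7} + 0 - 44\right) - 2876 = - \frac{310}{7} - 2876 = - \frac{20442}{7}$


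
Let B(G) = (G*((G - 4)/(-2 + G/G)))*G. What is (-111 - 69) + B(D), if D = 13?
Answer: -1701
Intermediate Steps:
B(G) = G**2*(4 - G) (B(G) = (G*((-4 + G)/(-2 + 1)))*G = (G*((-4 + G)/(-1)))*G = (G*((-4 + G)*(-1)))*G = (G*(4 - G))*G = G**2*(4 - G))
(-111 - 69) + B(D) = (-111 - 69) + 13**2*(4 - 1*13) = -180 + 169*(4 - 13) = -180 + 169*(-9) = -180 - 1521 = -1701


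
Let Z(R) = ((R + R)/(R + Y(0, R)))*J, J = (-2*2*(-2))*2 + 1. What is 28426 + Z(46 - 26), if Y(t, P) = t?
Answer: 28460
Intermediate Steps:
J = 17 (J = -4*(-2)*2 + 1 = 8*2 + 1 = 16 + 1 = 17)
Z(R) = 34 (Z(R) = ((R + R)/(R + 0))*17 = ((2*R)/R)*17 = 2*17 = 34)
28426 + Z(46 - 26) = 28426 + 34 = 28460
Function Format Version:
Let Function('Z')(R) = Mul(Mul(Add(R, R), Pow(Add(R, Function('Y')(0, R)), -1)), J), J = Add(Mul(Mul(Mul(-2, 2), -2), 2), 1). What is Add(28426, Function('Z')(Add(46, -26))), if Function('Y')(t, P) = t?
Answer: 28460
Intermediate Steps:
J = 17 (J = Add(Mul(Mul(-4, -2), 2), 1) = Add(Mul(8, 2), 1) = Add(16, 1) = 17)
Function('Z')(R) = 34 (Function('Z')(R) = Mul(Mul(Add(R, R), Pow(Add(R, 0), -1)), 17) = Mul(Mul(Mul(2, R), Pow(R, -1)), 17) = Mul(2, 17) = 34)
Add(28426, Function('Z')(Add(46, -26))) = Add(28426, 34) = 28460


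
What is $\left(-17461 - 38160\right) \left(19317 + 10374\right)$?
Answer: $-1651443111$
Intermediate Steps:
$\left(-17461 - 38160\right) \left(19317 + 10374\right) = \left(-17461 - 38160\right) 29691 = \left(-55621\right) 29691 = -1651443111$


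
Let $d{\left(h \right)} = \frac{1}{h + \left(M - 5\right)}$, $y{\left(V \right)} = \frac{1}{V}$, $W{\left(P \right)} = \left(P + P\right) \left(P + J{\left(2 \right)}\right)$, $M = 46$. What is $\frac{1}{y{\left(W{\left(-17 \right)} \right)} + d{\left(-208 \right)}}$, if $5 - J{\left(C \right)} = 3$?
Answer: $- \frac{85170}{343} \approx -248.31$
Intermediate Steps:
$J{\left(C \right)} = 2$ ($J{\left(C \right)} = 5 - 3 = 2$)
$W{\left(P \right)} = 2 P \left(2 + P\right)$ ($W{\left(P \right)} = \left(P + P\right) \left(P + 2\right) = 2 P \left(2 + P\right)$)
$d{\left(h \right)} = \frac{1}{41 + h}$ ($d{\left(h \right)} = \frac{1}{h + \left(46 - 5\right)} = \frac{1}{h + 41} = \frac{1}{41 + h}$)
$\frac{1}{y{\left(W{\left(-17 \right)} \right)} + d{\left(-208 \right)}} = \frac{1}{\frac{1}{2 \left(-17\right) \left(2 - 17\right)} + \frac{1}{41 - 208}} = \frac{1}{\frac{1}{2 \left(-17\right) \left(-15\right)} + \frac{1}{-167}} = \frac{1}{\frac{1}{510} - \frac{1}{167}} = \frac{1}{- \frac{343}{85170}} = - \frac{85170}{343}$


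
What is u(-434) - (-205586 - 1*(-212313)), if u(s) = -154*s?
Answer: 60109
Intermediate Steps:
u(-434) - (-205586 - 1*(-212313)) = -154*(-434) - (-205586 - 1*(-212313)) = 66836 - (-205586 + 212313) = 66836 - 1*6727 = 66836 - 6727 = 60109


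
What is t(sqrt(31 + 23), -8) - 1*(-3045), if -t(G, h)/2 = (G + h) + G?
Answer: 3061 - 12*sqrt(6) ≈ 3031.6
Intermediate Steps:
t(G, h) = -4*G - 2*h (t(G, h) = -2*((G + h) + G) = -2*(h + 2*G) = -4*G - 2*h)
t(sqrt(31 + 23), -8) - 1*(-3045) = (-4*sqrt(31 + 23) - 2*(-8)) - 1*(-3045) = (-12*sqrt(6) + 16) + 3045 = (16 - 12*sqrt(6)) + 3045 = 3061 - 12*sqrt(6)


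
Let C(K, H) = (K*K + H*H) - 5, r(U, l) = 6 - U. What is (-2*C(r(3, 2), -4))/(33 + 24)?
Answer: -40/57 ≈ -0.70175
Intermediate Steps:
C(K, H) = -5 + H**2 + K**2 (C(K, H) = (K**2 + H**2) - 5 = (H**2 + K**2) - 5 = -5 + H**2 + K**2)
(-2*C(r(3, 2), -4))/(33 + 24) = (-2*(-5 + (-4)**2 + (6 - 1*3)**2))/(33 + 24) = -2*(-5 + 16 + (6 - 3)**2)/57 = -2*(-5 + 16 + 3**2)*(1/57) = -2*(-5 + 16 + 9)*(1/57) = -2*20*(1/57) = -40*1/57 = -40/57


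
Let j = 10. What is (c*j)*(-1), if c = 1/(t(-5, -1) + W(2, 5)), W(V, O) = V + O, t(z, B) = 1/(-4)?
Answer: -40/27 ≈ -1.4815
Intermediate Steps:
t(z, B) = -¼
W(V, O) = O + V
c = 4/27 (c = 1/(-¼ + (5 + 2)) = 1/(-¼ + 7) = 1/(27/4) = 4/27 ≈ 0.14815)
(c*j)*(-1) = ((4/27)*10)*(-1) = (40/27)*(-1) = -40/27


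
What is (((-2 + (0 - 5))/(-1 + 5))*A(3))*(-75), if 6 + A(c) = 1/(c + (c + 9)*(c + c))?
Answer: -3143/4 ≈ -785.75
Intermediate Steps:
A(c) = -6 + 1/(c + 2*c*(9 + c)) (A(c) = -6 + 1/(c + (c + 9)*(c + c)) = -6 + 1/(c + (9 + c)*(2*c)) = -6 + 1/(c + 2*c*(9 + c)))
(((-2 + (0 - 5))/(-1 + 5))*A(3))*(-75) = (((-2 + (0 - 5))/(-1 + 5))*((1 - 114*3 - 12*3²)/(3*(19 + 2*3))))*(-75) = (((-2 - 5)/4)*((1 - 342 - 12*9)/(3*(19 + 6))))*(-75) = ((-7*¼)*((⅓)*(1 - 342 - 108)/25))*(-75) = -7*(-449)/(12*25)*(-75) = -7/4*(-449/75)*(-75) = (3143/300)*(-75) = -3143/4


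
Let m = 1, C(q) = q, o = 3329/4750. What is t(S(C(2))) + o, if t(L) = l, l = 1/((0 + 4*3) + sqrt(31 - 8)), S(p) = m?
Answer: 459809/574750 - sqrt(23)/121 ≈ 0.76038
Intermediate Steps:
o = 3329/4750 (o = 3329*(1/4750) = 3329/4750 ≈ 0.70084)
S(p) = 1
l = 1/(12 + sqrt(23)) (l = 1/((0 + 12) + sqrt(23)) = 1/(12 + sqrt(23)) ≈ 0.059539)
t(L) = 12/121 - sqrt(23)/121
t(S(C(2))) + o = (12/121 - sqrt(23)/121) + 3329/4750 = 459809/574750 - sqrt(23)/121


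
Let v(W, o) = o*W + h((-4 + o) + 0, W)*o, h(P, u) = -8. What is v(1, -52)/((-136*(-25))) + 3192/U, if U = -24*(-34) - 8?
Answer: 348341/85850 ≈ 4.0576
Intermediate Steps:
U = 808 (U = 816 - 8 = 808)
v(W, o) = -8*o + W*o (v(W, o) = o*W - 8*o = W*o - 8*o = -8*o + W*o)
v(1, -52)/((-136*(-25))) + 3192/U = (-52*(-8 + 1))/((-136*(-25))) + 3192/808 = -52*(-7)/3400 + 3192*(1/808) = 364*(1/3400) + 399/101 = 91/850 + 399/101 = 348341/85850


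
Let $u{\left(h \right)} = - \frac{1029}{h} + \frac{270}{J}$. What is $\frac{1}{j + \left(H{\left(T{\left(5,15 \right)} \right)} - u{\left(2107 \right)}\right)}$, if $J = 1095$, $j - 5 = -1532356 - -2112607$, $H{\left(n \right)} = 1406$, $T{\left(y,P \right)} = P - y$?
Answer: $\frac{3139}{1825837777} \approx 1.7192 \cdot 10^{-6}$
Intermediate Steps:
$j = 580256$ ($j = 5 - -580251 = 5 + \left(-1532356 + 2112607\right) = 5 + 580251 = 580256$)
$u{\left(h \right)} = \frac{18}{73} - \frac{1029}{h}$ ($u{\left(h \right)} = - \frac{1029}{h} + \frac{270}{1095} = - \frac{1029}{h} + 270 \cdot \frac{1}{1095} = - \frac{1029}{h} + \frac{18}{73} = \frac{18}{73} - \frac{1029}{h}$)
$\frac{1}{j + \left(H{\left(T{\left(5,15 \right)} \right)} - u{\left(2107 \right)}\right)} = \frac{1}{580256 + \left(1406 - \left(\frac{18}{73} - \frac{1029}{2107}\right)\right)} = \frac{1}{580256 + \left(1406 - \left(\frac{18}{73} - \frac{21}{43}\right)\right)} = \frac{1}{580256 + \left(1406 - - \frac{759}{3139}\right)} = \frac{1}{580256 + \left(1406 + \frac{759}{3139}\right)} = \frac{1}{580256 + \frac{4414193}{3139}} = \frac{1}{\frac{1825837777}{3139}} = \frac{3139}{1825837777}$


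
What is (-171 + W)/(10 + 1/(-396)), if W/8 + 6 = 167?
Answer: 442332/3959 ≈ 111.73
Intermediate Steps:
W = 1288 (W = -48 + 8*167 = -48 + 1336 = 1288)
(-171 + W)/(10 + 1/(-396)) = (-171 + 1288)/(10 + 1/(-396)) = 1117/(10 - 1/396) = 1117/(3959/396) = 1117*(396/3959) = 442332/3959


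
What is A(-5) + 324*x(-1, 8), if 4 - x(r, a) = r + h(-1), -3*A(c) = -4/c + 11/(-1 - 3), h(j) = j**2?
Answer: 25933/20 ≈ 1296.7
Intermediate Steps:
A(c) = 11/12 + 4/(3*c) (A(c) = -(-4/c + 11/(-1 - 3))/3 = -(-4/c + 11/(-4))/3 = -(-4/c + 11*(-1/4))/3 = -(-4/c - 11/4)/3 = -(-11/4 - 4/c)/3 = 11/12 + 4/(3*c))
x(r, a) = 3 - r (x(r, a) = 4 - (r + (-1)**2) = 4 - (r + 1) = 4 - (1 + r) = 4 + (-1 - r) = 3 - r)
A(-5) + 324*x(-1, 8) = (1/12)*(16 + 11*(-5))/(-5) + 324*(3 - 1*(-1)) = (1/12)*(-1/5)*(16 - 55) + 324*(3 + 1) = (1/12)*(-1/5)*(-39) + 324*4 = 13/20 + 1296 = 25933/20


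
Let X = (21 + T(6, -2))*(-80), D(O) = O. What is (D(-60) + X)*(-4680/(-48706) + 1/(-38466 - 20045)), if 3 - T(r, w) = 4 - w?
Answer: -205337080500/1424918383 ≈ -144.10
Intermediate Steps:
T(r, w) = -1 + w (T(r, w) = 3 - (4 - w) = 3 + (-4 + w) = -1 + w)
X = -1440 (X = (21 + (-1 - 2))*(-80) = (21 - 3)*(-80) = 18*(-80) = -1440)
(D(-60) + X)*(-4680/(-48706) + 1/(-38466 - 20045)) = (-60 - 1440)*(-4680/(-48706) + 1/(-38466 - 20045)) = -1500*(-4680*(-1/48706) + 1/(-58511)) = -1500*(2340/24353 - 1/58511) = -1500*136891387/1424918383 = -205337080500/1424918383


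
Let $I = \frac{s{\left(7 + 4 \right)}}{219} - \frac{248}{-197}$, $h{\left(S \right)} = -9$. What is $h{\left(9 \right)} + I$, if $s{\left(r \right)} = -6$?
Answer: $- \frac{111719}{14381} \approx -7.7685$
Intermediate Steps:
$I = \frac{17710}{14381}$ ($I = - \frac{6}{219} - \frac{248}{-197} = \left(-6\right) \frac{1}{219} - - \frac{248}{197} = - \frac{2}{73} + \frac{248}{197} = \frac{17710}{14381} \approx 1.2315$)
$h{\left(9 \right)} + I = -9 + \frac{17710}{14381} = - \frac{111719}{14381}$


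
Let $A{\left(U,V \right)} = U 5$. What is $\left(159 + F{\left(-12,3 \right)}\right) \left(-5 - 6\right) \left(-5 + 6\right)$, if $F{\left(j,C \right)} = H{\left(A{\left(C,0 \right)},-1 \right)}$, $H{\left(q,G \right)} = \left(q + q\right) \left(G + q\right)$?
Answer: $-6369$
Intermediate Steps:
$A{\left(U,V \right)} = 5 U$
$H{\left(q,G \right)} = 2 q \left(G + q\right)$
$F{\left(j,C \right)} = 10 C \left(-1 + 5 C\right)$ ($F{\left(j,C \right)} = 2 \cdot 5 C \left(-1 + 5 C\right) = 10 C \left(-1 + 5 C\right)$)
$\left(159 + F{\left(-12,3 \right)}\right) \left(-5 - 6\right) \left(-5 + 6\right) = \left(159 + 10 \cdot 3 \left(-1 + 5 \cdot 3\right)\right) \left(-5 - 6\right) \left(-5 + 6\right) = \left(159 + 10 \cdot 3 \left(-1 + 15\right)\right) \left(-5 - 6\right) 1 = \left(159 + 10 \cdot 3 \cdot 14\right) \left(\left(-11\right) 1\right) = \left(159 + 420\right) \left(-11\right) = 579 \left(-11\right) = -6369$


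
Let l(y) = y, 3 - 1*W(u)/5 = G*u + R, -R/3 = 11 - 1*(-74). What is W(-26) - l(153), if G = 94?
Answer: 13357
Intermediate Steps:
R = -255 (R = -3*(11 - 1*(-74)) = -3*(11 + 74) = -3*85 = -255)
W(u) = 1290 - 470*u (W(u) = 15 - 5*(94*u - 255) = 15 - 5*(-255 + 94*u) = 15 + (1275 - 470*u) = 1290 - 470*u)
W(-26) - l(153) = (1290 - 470*(-26)) - 1*153 = (1290 + 12220) - 153 = 13510 - 153 = 13357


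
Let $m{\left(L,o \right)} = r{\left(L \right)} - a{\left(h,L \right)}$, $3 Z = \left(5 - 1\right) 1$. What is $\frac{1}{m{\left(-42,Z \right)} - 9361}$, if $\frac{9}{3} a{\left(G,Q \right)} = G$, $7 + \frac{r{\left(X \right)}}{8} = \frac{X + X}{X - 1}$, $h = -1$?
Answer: $- \frac{129}{1212734} \approx -0.00010637$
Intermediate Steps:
$r{\left(X \right)} = -56 + \frac{16 X}{-1 + X}$ ($r{\left(X \right)} = -56 + 8 \frac{X + X}{X - 1} = -56 + 8 \frac{2 X}{-1 + X} = -56 + \frac{16 X}{-1 + X}$)
$a{\left(G,Q \right)} = \frac{G}{3}$
$Z = \frac{4}{3}$ ($Z = \frac{\left(5 - 1\right) 1}{3} = \frac{4 \cdot 1}{3} = \frac{1}{3} \cdot 4 = \frac{4}{3} \approx 1.3333$)
$m{\left(L,o \right)} = \frac{1}{3} + \frac{8 \left(7 - 5 L\right)}{-1 + L}$ ($m{\left(L,o \right)} = \frac{8 \left(7 - 5 L\right)}{-1 + L} - \frac{1}{3} \left(-1\right) = \frac{8 \left(7 - 5 L\right)}{-1 + L} - - \frac{1}{3} = \frac{8 \left(7 - 5 L\right)}{-1 + L} + \frac{1}{3} = \frac{1}{3} + \frac{8 \left(7 - 5 L\right)}{-1 + L}$)
$\frac{1}{m{\left(-42,Z \right)} - 9361} = \frac{1}{\frac{167 - -4998}{3 \left(-1 - 42\right)} - 9361} = \frac{1}{\frac{167 + 4998}{3 \left(-43\right)} - 9361} = \frac{1}{\frac{1}{3} \left(- \frac{1}{43}\right) 5165 - 9361} = \frac{1}{- \frac{5165}{129} - 9361} = \frac{1}{- \frac{1212734}{129}} = - \frac{129}{1212734}$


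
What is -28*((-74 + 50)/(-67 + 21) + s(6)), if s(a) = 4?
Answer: -2912/23 ≈ -126.61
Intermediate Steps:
-28*((-74 + 50)/(-67 + 21) + s(6)) = -28*((-74 + 50)/(-67 + 21) + 4) = -28*(-24/(-46) + 4) = -28*(-24*(-1/46) + 4) = -28*(12/23 + 4) = -28*104/23 = -2912/23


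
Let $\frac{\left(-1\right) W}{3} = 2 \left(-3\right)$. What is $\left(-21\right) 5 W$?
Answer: $-1890$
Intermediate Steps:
$W = 18$ ($W = - 3 \cdot 2 \left(-3\right) = \left(-3\right) \left(-6\right) = 18$)
$\left(-21\right) 5 W = \left(-21\right) 5 \cdot 18 = \left(-105\right) 18 = -1890$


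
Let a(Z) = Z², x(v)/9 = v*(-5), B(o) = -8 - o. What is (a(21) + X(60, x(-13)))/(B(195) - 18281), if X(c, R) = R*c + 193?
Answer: -17867/9242 ≈ -1.9332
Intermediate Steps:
x(v) = -45*v (x(v) = 9*(v*(-5)) = 9*(-5*v) = -45*v)
X(c, R) = 193 + R*c
(a(21) + X(60, x(-13)))/(B(195) - 18281) = (21² + (193 - 45*(-13)*60))/((-8 - 1*195) - 18281) = (441 + (193 + 585*60))/((-8 - 195) - 18281) = (441 + (193 + 35100))/(-203 - 18281) = (441 + 35293)/(-18484) = 35734*(-1/18484) = -17867/9242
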